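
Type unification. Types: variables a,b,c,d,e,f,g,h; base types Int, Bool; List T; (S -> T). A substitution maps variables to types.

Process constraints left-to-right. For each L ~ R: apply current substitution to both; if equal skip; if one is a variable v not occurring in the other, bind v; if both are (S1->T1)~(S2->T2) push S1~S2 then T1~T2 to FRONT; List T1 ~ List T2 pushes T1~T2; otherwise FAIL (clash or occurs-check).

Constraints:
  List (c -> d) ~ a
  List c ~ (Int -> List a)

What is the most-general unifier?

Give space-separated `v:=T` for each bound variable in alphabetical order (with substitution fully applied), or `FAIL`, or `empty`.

step 1: unify List (c -> d) ~ a  [subst: {-} | 1 pending]
  bind a := List (c -> d)
step 2: unify List c ~ (Int -> List List (c -> d))  [subst: {a:=List (c -> d)} | 0 pending]
  clash: List c vs (Int -> List List (c -> d))

Answer: FAIL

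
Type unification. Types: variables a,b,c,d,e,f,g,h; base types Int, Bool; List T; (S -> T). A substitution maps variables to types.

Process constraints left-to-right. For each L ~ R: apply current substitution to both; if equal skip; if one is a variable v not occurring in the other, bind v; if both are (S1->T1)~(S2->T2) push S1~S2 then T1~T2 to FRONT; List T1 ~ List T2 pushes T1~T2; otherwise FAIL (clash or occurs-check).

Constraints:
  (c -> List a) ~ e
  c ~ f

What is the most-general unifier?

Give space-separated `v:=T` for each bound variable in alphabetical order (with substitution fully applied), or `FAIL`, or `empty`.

step 1: unify (c -> List a) ~ e  [subst: {-} | 1 pending]
  bind e := (c -> List a)
step 2: unify c ~ f  [subst: {e:=(c -> List a)} | 0 pending]
  bind c := f

Answer: c:=f e:=(f -> List a)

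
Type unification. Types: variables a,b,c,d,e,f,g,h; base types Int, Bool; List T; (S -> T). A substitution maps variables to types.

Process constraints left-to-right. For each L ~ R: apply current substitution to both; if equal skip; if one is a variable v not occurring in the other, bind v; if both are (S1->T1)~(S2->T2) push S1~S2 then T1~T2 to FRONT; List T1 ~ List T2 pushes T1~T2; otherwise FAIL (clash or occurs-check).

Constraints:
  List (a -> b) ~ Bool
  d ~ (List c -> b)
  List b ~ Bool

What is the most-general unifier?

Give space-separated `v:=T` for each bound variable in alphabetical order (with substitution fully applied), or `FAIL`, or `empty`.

step 1: unify List (a -> b) ~ Bool  [subst: {-} | 2 pending]
  clash: List (a -> b) vs Bool

Answer: FAIL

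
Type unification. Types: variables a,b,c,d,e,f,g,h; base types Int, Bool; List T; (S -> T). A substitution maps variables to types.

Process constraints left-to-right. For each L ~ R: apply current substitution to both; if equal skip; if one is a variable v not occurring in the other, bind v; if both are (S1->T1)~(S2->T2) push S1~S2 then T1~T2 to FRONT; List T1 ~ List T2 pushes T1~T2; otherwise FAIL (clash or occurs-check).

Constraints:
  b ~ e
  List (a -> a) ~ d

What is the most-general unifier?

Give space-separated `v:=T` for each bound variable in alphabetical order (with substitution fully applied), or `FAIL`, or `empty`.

step 1: unify b ~ e  [subst: {-} | 1 pending]
  bind b := e
step 2: unify List (a -> a) ~ d  [subst: {b:=e} | 0 pending]
  bind d := List (a -> a)

Answer: b:=e d:=List (a -> a)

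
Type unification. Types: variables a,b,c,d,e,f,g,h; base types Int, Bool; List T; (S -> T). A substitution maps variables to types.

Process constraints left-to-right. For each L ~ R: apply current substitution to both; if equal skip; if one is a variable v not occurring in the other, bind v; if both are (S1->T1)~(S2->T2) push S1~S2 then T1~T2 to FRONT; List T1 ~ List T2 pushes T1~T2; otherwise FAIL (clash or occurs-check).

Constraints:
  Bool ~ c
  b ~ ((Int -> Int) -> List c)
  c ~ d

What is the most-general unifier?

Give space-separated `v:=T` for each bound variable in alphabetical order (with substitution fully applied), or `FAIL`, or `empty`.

step 1: unify Bool ~ c  [subst: {-} | 2 pending]
  bind c := Bool
step 2: unify b ~ ((Int -> Int) -> List Bool)  [subst: {c:=Bool} | 1 pending]
  bind b := ((Int -> Int) -> List Bool)
step 3: unify Bool ~ d  [subst: {c:=Bool, b:=((Int -> Int) -> List Bool)} | 0 pending]
  bind d := Bool

Answer: b:=((Int -> Int) -> List Bool) c:=Bool d:=Bool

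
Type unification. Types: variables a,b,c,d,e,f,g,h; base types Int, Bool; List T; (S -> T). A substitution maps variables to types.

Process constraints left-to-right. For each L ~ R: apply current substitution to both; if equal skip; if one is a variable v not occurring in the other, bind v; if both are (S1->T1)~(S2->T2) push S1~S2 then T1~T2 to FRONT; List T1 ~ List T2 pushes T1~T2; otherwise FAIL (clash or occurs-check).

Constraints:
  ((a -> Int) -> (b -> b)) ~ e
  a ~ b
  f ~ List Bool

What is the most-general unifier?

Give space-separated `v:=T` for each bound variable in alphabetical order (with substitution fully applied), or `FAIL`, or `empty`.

Answer: a:=b e:=((b -> Int) -> (b -> b)) f:=List Bool

Derivation:
step 1: unify ((a -> Int) -> (b -> b)) ~ e  [subst: {-} | 2 pending]
  bind e := ((a -> Int) -> (b -> b))
step 2: unify a ~ b  [subst: {e:=((a -> Int) -> (b -> b))} | 1 pending]
  bind a := b
step 3: unify f ~ List Bool  [subst: {e:=((a -> Int) -> (b -> b)), a:=b} | 0 pending]
  bind f := List Bool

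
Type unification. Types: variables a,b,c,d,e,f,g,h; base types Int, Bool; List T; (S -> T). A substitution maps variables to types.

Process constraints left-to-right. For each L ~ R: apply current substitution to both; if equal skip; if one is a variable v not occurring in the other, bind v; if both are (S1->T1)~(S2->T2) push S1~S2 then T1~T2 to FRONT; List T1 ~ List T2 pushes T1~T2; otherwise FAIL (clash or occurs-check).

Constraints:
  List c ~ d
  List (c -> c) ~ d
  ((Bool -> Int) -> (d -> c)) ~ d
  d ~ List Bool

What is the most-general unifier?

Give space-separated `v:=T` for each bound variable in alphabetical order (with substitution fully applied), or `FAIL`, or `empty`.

Answer: FAIL

Derivation:
step 1: unify List c ~ d  [subst: {-} | 3 pending]
  bind d := List c
step 2: unify List (c -> c) ~ List c  [subst: {d:=List c} | 2 pending]
  -> decompose List: push (c -> c)~c
step 3: unify (c -> c) ~ c  [subst: {d:=List c} | 2 pending]
  occurs-check fail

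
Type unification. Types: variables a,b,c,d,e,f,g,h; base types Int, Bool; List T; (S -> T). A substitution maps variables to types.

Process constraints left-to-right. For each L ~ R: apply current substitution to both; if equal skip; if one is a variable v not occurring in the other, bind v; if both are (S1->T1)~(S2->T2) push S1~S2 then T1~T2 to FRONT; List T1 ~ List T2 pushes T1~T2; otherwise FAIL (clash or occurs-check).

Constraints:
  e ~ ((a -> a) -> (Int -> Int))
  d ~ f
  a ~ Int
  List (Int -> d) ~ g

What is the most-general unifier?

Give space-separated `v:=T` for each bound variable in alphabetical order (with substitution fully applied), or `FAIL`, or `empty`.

Answer: a:=Int d:=f e:=((Int -> Int) -> (Int -> Int)) g:=List (Int -> f)

Derivation:
step 1: unify e ~ ((a -> a) -> (Int -> Int))  [subst: {-} | 3 pending]
  bind e := ((a -> a) -> (Int -> Int))
step 2: unify d ~ f  [subst: {e:=((a -> a) -> (Int -> Int))} | 2 pending]
  bind d := f
step 3: unify a ~ Int  [subst: {e:=((a -> a) -> (Int -> Int)), d:=f} | 1 pending]
  bind a := Int
step 4: unify List (Int -> f) ~ g  [subst: {e:=((a -> a) -> (Int -> Int)), d:=f, a:=Int} | 0 pending]
  bind g := List (Int -> f)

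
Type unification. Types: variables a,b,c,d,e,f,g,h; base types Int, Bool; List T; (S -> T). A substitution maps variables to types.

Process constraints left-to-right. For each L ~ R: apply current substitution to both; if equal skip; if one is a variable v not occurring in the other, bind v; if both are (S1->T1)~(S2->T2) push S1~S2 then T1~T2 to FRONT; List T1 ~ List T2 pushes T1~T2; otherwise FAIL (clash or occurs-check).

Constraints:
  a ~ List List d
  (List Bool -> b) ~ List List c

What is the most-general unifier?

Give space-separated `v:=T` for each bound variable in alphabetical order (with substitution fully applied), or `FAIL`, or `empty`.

Answer: FAIL

Derivation:
step 1: unify a ~ List List d  [subst: {-} | 1 pending]
  bind a := List List d
step 2: unify (List Bool -> b) ~ List List c  [subst: {a:=List List d} | 0 pending]
  clash: (List Bool -> b) vs List List c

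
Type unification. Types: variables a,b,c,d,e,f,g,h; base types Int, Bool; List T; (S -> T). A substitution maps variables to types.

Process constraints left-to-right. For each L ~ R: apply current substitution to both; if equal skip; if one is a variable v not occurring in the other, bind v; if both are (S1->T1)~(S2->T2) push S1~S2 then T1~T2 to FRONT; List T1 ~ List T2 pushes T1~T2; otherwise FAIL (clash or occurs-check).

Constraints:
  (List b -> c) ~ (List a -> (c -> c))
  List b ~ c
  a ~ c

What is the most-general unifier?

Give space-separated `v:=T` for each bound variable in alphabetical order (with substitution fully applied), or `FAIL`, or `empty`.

step 1: unify (List b -> c) ~ (List a -> (c -> c))  [subst: {-} | 2 pending]
  -> decompose arrow: push List b~List a, c~(c -> c)
step 2: unify List b ~ List a  [subst: {-} | 3 pending]
  -> decompose List: push b~a
step 3: unify b ~ a  [subst: {-} | 3 pending]
  bind b := a
step 4: unify c ~ (c -> c)  [subst: {b:=a} | 2 pending]
  occurs-check fail: c in (c -> c)

Answer: FAIL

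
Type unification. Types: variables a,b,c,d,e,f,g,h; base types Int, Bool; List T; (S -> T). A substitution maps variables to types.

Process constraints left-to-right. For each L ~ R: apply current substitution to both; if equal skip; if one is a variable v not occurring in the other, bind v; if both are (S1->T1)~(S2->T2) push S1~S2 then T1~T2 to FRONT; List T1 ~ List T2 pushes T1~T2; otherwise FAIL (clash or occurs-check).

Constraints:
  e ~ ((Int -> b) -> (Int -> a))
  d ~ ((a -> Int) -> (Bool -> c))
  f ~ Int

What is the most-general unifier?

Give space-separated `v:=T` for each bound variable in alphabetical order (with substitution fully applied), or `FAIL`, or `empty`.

Answer: d:=((a -> Int) -> (Bool -> c)) e:=((Int -> b) -> (Int -> a)) f:=Int

Derivation:
step 1: unify e ~ ((Int -> b) -> (Int -> a))  [subst: {-} | 2 pending]
  bind e := ((Int -> b) -> (Int -> a))
step 2: unify d ~ ((a -> Int) -> (Bool -> c))  [subst: {e:=((Int -> b) -> (Int -> a))} | 1 pending]
  bind d := ((a -> Int) -> (Bool -> c))
step 3: unify f ~ Int  [subst: {e:=((Int -> b) -> (Int -> a)), d:=((a -> Int) -> (Bool -> c))} | 0 pending]
  bind f := Int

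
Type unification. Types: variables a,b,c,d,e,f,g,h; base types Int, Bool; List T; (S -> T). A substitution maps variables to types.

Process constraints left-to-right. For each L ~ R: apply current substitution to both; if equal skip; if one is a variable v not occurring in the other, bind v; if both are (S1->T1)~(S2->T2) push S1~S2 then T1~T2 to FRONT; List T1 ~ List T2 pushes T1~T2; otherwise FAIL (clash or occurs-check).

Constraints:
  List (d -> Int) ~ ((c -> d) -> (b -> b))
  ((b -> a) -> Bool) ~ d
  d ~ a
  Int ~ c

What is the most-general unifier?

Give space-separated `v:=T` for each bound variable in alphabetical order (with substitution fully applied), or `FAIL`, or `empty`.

step 1: unify List (d -> Int) ~ ((c -> d) -> (b -> b))  [subst: {-} | 3 pending]
  clash: List (d -> Int) vs ((c -> d) -> (b -> b))

Answer: FAIL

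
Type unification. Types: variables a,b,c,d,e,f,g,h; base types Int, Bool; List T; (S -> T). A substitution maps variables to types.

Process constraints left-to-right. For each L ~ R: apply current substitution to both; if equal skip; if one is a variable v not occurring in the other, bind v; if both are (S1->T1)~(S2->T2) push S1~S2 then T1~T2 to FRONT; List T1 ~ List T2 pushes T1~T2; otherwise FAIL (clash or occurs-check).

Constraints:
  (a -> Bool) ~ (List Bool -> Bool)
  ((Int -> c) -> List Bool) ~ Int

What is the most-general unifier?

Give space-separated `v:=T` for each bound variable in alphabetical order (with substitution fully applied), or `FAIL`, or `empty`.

step 1: unify (a -> Bool) ~ (List Bool -> Bool)  [subst: {-} | 1 pending]
  -> decompose arrow: push a~List Bool, Bool~Bool
step 2: unify a ~ List Bool  [subst: {-} | 2 pending]
  bind a := List Bool
step 3: unify Bool ~ Bool  [subst: {a:=List Bool} | 1 pending]
  -> identical, skip
step 4: unify ((Int -> c) -> List Bool) ~ Int  [subst: {a:=List Bool} | 0 pending]
  clash: ((Int -> c) -> List Bool) vs Int

Answer: FAIL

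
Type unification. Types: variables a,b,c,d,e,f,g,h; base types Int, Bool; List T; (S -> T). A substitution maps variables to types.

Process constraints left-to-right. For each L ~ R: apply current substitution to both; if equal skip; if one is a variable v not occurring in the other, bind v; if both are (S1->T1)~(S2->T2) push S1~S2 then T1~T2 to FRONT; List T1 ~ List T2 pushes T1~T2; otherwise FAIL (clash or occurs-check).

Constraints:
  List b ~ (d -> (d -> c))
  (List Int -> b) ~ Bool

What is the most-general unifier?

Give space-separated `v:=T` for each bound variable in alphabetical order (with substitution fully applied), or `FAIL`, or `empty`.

Answer: FAIL

Derivation:
step 1: unify List b ~ (d -> (d -> c))  [subst: {-} | 1 pending]
  clash: List b vs (d -> (d -> c))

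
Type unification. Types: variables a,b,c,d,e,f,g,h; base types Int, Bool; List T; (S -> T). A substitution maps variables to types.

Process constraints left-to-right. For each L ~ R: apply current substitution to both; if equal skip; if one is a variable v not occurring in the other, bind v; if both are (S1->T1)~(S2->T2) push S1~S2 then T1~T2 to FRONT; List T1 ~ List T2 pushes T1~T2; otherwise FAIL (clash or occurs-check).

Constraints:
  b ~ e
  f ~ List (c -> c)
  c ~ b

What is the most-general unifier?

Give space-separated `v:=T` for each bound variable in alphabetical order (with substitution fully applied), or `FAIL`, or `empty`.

step 1: unify b ~ e  [subst: {-} | 2 pending]
  bind b := e
step 2: unify f ~ List (c -> c)  [subst: {b:=e} | 1 pending]
  bind f := List (c -> c)
step 3: unify c ~ e  [subst: {b:=e, f:=List (c -> c)} | 0 pending]
  bind c := e

Answer: b:=e c:=e f:=List (e -> e)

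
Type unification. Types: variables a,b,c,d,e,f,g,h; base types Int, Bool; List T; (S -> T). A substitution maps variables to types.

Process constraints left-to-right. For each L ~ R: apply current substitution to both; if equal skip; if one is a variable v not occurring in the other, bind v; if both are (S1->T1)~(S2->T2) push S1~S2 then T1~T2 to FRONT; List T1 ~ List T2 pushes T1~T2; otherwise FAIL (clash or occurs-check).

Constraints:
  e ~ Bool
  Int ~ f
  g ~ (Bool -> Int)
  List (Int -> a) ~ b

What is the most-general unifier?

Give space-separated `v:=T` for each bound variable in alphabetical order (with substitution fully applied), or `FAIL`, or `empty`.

step 1: unify e ~ Bool  [subst: {-} | 3 pending]
  bind e := Bool
step 2: unify Int ~ f  [subst: {e:=Bool} | 2 pending]
  bind f := Int
step 3: unify g ~ (Bool -> Int)  [subst: {e:=Bool, f:=Int} | 1 pending]
  bind g := (Bool -> Int)
step 4: unify List (Int -> a) ~ b  [subst: {e:=Bool, f:=Int, g:=(Bool -> Int)} | 0 pending]
  bind b := List (Int -> a)

Answer: b:=List (Int -> a) e:=Bool f:=Int g:=(Bool -> Int)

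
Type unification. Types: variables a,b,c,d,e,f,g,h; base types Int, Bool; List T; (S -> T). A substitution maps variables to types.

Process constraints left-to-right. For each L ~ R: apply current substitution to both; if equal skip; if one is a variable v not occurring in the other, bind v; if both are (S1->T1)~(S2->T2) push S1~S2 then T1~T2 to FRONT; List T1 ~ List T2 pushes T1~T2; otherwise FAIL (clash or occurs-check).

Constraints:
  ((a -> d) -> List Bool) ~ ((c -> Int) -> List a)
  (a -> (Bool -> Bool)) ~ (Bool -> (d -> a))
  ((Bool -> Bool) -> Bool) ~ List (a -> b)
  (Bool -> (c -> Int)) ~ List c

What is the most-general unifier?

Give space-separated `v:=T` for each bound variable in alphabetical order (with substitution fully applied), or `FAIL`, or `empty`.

step 1: unify ((a -> d) -> List Bool) ~ ((c -> Int) -> List a)  [subst: {-} | 3 pending]
  -> decompose arrow: push (a -> d)~(c -> Int), List Bool~List a
step 2: unify (a -> d) ~ (c -> Int)  [subst: {-} | 4 pending]
  -> decompose arrow: push a~c, d~Int
step 3: unify a ~ c  [subst: {-} | 5 pending]
  bind a := c
step 4: unify d ~ Int  [subst: {a:=c} | 4 pending]
  bind d := Int
step 5: unify List Bool ~ List c  [subst: {a:=c, d:=Int} | 3 pending]
  -> decompose List: push Bool~c
step 6: unify Bool ~ c  [subst: {a:=c, d:=Int} | 3 pending]
  bind c := Bool
step 7: unify (Bool -> (Bool -> Bool)) ~ (Bool -> (Int -> Bool))  [subst: {a:=c, d:=Int, c:=Bool} | 2 pending]
  -> decompose arrow: push Bool~Bool, (Bool -> Bool)~(Int -> Bool)
step 8: unify Bool ~ Bool  [subst: {a:=c, d:=Int, c:=Bool} | 3 pending]
  -> identical, skip
step 9: unify (Bool -> Bool) ~ (Int -> Bool)  [subst: {a:=c, d:=Int, c:=Bool} | 2 pending]
  -> decompose arrow: push Bool~Int, Bool~Bool
step 10: unify Bool ~ Int  [subst: {a:=c, d:=Int, c:=Bool} | 3 pending]
  clash: Bool vs Int

Answer: FAIL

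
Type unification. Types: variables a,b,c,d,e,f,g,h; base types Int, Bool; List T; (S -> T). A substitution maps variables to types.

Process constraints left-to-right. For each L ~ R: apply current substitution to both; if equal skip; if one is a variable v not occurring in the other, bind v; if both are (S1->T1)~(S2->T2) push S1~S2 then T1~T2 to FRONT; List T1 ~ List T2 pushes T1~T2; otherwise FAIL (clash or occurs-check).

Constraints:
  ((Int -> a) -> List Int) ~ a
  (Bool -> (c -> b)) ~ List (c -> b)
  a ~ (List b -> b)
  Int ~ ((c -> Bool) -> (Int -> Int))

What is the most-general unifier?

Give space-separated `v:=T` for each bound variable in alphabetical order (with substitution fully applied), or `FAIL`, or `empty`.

Answer: FAIL

Derivation:
step 1: unify ((Int -> a) -> List Int) ~ a  [subst: {-} | 3 pending]
  occurs-check fail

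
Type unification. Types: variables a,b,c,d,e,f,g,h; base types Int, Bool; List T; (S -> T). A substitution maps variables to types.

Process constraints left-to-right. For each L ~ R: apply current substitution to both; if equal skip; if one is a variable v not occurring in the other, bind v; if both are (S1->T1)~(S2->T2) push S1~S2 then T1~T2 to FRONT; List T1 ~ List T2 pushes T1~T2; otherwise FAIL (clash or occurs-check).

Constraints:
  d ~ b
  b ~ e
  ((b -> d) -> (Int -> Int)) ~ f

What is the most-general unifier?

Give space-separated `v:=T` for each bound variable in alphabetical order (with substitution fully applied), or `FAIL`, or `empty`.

Answer: b:=e d:=e f:=((e -> e) -> (Int -> Int))

Derivation:
step 1: unify d ~ b  [subst: {-} | 2 pending]
  bind d := b
step 2: unify b ~ e  [subst: {d:=b} | 1 pending]
  bind b := e
step 3: unify ((e -> e) -> (Int -> Int)) ~ f  [subst: {d:=b, b:=e} | 0 pending]
  bind f := ((e -> e) -> (Int -> Int))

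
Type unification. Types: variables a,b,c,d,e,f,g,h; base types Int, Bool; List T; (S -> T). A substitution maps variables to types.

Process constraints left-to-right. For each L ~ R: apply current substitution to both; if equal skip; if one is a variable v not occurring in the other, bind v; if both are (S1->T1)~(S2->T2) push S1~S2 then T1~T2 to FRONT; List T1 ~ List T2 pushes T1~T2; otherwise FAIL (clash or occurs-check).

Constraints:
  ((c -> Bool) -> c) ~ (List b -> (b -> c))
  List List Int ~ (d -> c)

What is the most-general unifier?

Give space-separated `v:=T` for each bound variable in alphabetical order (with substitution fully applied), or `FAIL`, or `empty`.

step 1: unify ((c -> Bool) -> c) ~ (List b -> (b -> c))  [subst: {-} | 1 pending]
  -> decompose arrow: push (c -> Bool)~List b, c~(b -> c)
step 2: unify (c -> Bool) ~ List b  [subst: {-} | 2 pending]
  clash: (c -> Bool) vs List b

Answer: FAIL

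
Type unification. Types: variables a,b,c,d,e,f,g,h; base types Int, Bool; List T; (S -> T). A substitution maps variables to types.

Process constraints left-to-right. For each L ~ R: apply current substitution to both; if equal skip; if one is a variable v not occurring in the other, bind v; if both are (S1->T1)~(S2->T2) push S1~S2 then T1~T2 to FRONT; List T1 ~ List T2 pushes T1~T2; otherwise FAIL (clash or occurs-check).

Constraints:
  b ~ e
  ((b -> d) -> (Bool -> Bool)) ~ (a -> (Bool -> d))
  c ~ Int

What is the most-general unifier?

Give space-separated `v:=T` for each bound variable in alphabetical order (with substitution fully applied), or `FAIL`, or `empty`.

step 1: unify b ~ e  [subst: {-} | 2 pending]
  bind b := e
step 2: unify ((e -> d) -> (Bool -> Bool)) ~ (a -> (Bool -> d))  [subst: {b:=e} | 1 pending]
  -> decompose arrow: push (e -> d)~a, (Bool -> Bool)~(Bool -> d)
step 3: unify (e -> d) ~ a  [subst: {b:=e} | 2 pending]
  bind a := (e -> d)
step 4: unify (Bool -> Bool) ~ (Bool -> d)  [subst: {b:=e, a:=(e -> d)} | 1 pending]
  -> decompose arrow: push Bool~Bool, Bool~d
step 5: unify Bool ~ Bool  [subst: {b:=e, a:=(e -> d)} | 2 pending]
  -> identical, skip
step 6: unify Bool ~ d  [subst: {b:=e, a:=(e -> d)} | 1 pending]
  bind d := Bool
step 7: unify c ~ Int  [subst: {b:=e, a:=(e -> d), d:=Bool} | 0 pending]
  bind c := Int

Answer: a:=(e -> Bool) b:=e c:=Int d:=Bool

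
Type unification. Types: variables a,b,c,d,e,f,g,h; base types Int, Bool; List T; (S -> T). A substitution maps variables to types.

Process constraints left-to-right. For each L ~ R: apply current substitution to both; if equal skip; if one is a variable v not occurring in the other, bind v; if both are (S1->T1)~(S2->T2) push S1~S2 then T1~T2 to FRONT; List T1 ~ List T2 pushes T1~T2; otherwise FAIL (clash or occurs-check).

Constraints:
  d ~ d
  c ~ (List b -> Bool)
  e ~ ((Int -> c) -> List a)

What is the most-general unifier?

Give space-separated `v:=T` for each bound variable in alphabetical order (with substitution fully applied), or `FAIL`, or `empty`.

Answer: c:=(List b -> Bool) e:=((Int -> (List b -> Bool)) -> List a)

Derivation:
step 1: unify d ~ d  [subst: {-} | 2 pending]
  -> identical, skip
step 2: unify c ~ (List b -> Bool)  [subst: {-} | 1 pending]
  bind c := (List b -> Bool)
step 3: unify e ~ ((Int -> (List b -> Bool)) -> List a)  [subst: {c:=(List b -> Bool)} | 0 pending]
  bind e := ((Int -> (List b -> Bool)) -> List a)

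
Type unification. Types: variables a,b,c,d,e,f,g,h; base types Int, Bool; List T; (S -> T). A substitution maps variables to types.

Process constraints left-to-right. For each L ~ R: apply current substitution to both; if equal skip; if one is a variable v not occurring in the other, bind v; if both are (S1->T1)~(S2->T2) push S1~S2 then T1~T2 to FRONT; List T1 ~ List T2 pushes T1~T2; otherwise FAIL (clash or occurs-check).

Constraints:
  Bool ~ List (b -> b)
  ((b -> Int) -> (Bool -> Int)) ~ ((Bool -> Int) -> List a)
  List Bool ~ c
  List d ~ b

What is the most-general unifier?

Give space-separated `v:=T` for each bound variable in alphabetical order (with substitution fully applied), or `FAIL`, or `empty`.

step 1: unify Bool ~ List (b -> b)  [subst: {-} | 3 pending]
  clash: Bool vs List (b -> b)

Answer: FAIL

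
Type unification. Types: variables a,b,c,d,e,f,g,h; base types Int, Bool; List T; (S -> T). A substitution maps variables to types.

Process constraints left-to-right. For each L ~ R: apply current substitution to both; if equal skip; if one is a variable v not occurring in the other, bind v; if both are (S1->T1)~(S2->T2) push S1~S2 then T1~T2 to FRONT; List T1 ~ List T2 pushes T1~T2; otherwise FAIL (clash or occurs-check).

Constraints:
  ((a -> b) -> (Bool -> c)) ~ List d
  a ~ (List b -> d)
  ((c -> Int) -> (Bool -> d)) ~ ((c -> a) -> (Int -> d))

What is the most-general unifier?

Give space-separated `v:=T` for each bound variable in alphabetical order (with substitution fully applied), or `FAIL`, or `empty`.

Answer: FAIL

Derivation:
step 1: unify ((a -> b) -> (Bool -> c)) ~ List d  [subst: {-} | 2 pending]
  clash: ((a -> b) -> (Bool -> c)) vs List d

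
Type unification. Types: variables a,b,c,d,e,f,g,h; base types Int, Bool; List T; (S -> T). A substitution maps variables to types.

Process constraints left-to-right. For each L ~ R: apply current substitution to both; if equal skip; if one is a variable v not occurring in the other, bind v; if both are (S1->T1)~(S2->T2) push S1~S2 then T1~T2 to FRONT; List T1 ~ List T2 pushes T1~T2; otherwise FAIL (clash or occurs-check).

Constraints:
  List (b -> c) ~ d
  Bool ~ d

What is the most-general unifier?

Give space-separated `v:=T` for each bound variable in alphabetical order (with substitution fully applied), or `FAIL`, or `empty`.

step 1: unify List (b -> c) ~ d  [subst: {-} | 1 pending]
  bind d := List (b -> c)
step 2: unify Bool ~ List (b -> c)  [subst: {d:=List (b -> c)} | 0 pending]
  clash: Bool vs List (b -> c)

Answer: FAIL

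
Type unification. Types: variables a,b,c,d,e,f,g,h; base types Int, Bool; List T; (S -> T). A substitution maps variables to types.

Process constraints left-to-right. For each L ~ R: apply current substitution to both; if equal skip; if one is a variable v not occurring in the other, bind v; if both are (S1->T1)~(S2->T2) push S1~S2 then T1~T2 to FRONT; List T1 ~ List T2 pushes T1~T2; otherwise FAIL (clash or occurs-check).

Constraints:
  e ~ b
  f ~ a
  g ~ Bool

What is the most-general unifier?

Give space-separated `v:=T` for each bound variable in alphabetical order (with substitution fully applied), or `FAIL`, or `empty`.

step 1: unify e ~ b  [subst: {-} | 2 pending]
  bind e := b
step 2: unify f ~ a  [subst: {e:=b} | 1 pending]
  bind f := a
step 3: unify g ~ Bool  [subst: {e:=b, f:=a} | 0 pending]
  bind g := Bool

Answer: e:=b f:=a g:=Bool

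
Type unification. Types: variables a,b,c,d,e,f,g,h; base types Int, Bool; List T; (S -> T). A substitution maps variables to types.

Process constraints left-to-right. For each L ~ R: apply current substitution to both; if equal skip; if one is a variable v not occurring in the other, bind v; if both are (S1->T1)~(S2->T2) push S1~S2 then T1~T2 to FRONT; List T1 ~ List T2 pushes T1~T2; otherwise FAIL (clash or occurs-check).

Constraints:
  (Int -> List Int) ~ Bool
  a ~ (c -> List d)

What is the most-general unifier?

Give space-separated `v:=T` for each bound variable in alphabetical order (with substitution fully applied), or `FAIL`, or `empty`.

step 1: unify (Int -> List Int) ~ Bool  [subst: {-} | 1 pending]
  clash: (Int -> List Int) vs Bool

Answer: FAIL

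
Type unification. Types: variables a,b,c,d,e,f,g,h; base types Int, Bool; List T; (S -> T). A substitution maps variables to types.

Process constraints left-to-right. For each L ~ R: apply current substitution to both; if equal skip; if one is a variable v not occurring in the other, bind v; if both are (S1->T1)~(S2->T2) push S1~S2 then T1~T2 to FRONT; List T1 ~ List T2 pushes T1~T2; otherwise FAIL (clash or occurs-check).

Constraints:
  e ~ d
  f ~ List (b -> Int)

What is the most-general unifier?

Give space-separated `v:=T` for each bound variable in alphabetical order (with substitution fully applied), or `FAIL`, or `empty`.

Answer: e:=d f:=List (b -> Int)

Derivation:
step 1: unify e ~ d  [subst: {-} | 1 pending]
  bind e := d
step 2: unify f ~ List (b -> Int)  [subst: {e:=d} | 0 pending]
  bind f := List (b -> Int)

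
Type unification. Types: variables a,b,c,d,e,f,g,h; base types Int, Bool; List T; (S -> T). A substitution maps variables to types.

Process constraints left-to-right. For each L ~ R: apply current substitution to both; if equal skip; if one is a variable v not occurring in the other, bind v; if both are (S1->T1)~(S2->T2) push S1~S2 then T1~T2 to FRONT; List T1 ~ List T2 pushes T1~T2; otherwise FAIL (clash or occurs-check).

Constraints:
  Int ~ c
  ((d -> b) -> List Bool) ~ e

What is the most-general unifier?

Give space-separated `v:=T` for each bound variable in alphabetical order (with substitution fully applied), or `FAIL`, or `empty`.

Answer: c:=Int e:=((d -> b) -> List Bool)

Derivation:
step 1: unify Int ~ c  [subst: {-} | 1 pending]
  bind c := Int
step 2: unify ((d -> b) -> List Bool) ~ e  [subst: {c:=Int} | 0 pending]
  bind e := ((d -> b) -> List Bool)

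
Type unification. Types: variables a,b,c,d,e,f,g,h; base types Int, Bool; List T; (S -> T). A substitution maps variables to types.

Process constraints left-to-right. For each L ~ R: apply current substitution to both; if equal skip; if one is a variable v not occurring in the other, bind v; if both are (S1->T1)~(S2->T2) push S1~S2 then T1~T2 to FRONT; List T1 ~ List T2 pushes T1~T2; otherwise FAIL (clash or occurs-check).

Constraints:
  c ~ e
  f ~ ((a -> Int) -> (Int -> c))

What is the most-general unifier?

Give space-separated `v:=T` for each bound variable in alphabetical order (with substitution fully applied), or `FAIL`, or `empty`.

Answer: c:=e f:=((a -> Int) -> (Int -> e))

Derivation:
step 1: unify c ~ e  [subst: {-} | 1 pending]
  bind c := e
step 2: unify f ~ ((a -> Int) -> (Int -> e))  [subst: {c:=e} | 0 pending]
  bind f := ((a -> Int) -> (Int -> e))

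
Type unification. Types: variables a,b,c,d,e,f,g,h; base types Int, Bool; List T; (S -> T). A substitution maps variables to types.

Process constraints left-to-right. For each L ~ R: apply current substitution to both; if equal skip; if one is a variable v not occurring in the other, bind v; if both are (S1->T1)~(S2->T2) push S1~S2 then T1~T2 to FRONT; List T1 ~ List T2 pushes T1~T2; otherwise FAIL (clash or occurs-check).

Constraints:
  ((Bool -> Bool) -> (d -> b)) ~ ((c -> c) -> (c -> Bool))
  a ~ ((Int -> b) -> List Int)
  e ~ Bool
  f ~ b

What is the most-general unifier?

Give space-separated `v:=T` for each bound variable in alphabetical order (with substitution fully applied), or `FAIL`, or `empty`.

step 1: unify ((Bool -> Bool) -> (d -> b)) ~ ((c -> c) -> (c -> Bool))  [subst: {-} | 3 pending]
  -> decompose arrow: push (Bool -> Bool)~(c -> c), (d -> b)~(c -> Bool)
step 2: unify (Bool -> Bool) ~ (c -> c)  [subst: {-} | 4 pending]
  -> decompose arrow: push Bool~c, Bool~c
step 3: unify Bool ~ c  [subst: {-} | 5 pending]
  bind c := Bool
step 4: unify Bool ~ Bool  [subst: {c:=Bool} | 4 pending]
  -> identical, skip
step 5: unify (d -> b) ~ (Bool -> Bool)  [subst: {c:=Bool} | 3 pending]
  -> decompose arrow: push d~Bool, b~Bool
step 6: unify d ~ Bool  [subst: {c:=Bool} | 4 pending]
  bind d := Bool
step 7: unify b ~ Bool  [subst: {c:=Bool, d:=Bool} | 3 pending]
  bind b := Bool
step 8: unify a ~ ((Int -> Bool) -> List Int)  [subst: {c:=Bool, d:=Bool, b:=Bool} | 2 pending]
  bind a := ((Int -> Bool) -> List Int)
step 9: unify e ~ Bool  [subst: {c:=Bool, d:=Bool, b:=Bool, a:=((Int -> Bool) -> List Int)} | 1 pending]
  bind e := Bool
step 10: unify f ~ Bool  [subst: {c:=Bool, d:=Bool, b:=Bool, a:=((Int -> Bool) -> List Int), e:=Bool} | 0 pending]
  bind f := Bool

Answer: a:=((Int -> Bool) -> List Int) b:=Bool c:=Bool d:=Bool e:=Bool f:=Bool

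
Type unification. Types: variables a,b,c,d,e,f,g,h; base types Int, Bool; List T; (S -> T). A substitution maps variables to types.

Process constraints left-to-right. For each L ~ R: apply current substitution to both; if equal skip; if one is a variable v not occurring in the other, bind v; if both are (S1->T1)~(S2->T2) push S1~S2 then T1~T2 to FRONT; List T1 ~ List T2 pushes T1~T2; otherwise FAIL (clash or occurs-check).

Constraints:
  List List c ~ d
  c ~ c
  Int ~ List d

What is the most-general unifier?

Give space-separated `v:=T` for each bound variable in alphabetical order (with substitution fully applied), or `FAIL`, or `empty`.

Answer: FAIL

Derivation:
step 1: unify List List c ~ d  [subst: {-} | 2 pending]
  bind d := List List c
step 2: unify c ~ c  [subst: {d:=List List c} | 1 pending]
  -> identical, skip
step 3: unify Int ~ List List List c  [subst: {d:=List List c} | 0 pending]
  clash: Int vs List List List c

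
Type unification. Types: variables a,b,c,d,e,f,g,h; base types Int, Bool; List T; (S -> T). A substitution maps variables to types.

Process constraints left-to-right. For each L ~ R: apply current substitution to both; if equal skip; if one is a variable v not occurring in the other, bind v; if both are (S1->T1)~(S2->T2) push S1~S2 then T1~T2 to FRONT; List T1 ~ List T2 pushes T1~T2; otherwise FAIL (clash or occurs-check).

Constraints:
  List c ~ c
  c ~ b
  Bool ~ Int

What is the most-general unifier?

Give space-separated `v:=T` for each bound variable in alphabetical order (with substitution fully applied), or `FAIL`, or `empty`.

Answer: FAIL

Derivation:
step 1: unify List c ~ c  [subst: {-} | 2 pending]
  occurs-check fail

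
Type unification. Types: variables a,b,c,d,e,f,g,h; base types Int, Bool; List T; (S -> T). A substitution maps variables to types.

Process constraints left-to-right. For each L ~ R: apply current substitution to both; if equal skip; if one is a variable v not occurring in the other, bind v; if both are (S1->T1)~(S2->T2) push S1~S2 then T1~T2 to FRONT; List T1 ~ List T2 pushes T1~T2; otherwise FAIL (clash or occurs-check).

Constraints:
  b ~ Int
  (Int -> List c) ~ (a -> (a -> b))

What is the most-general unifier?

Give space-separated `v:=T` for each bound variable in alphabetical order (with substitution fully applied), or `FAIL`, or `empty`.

Answer: FAIL

Derivation:
step 1: unify b ~ Int  [subst: {-} | 1 pending]
  bind b := Int
step 2: unify (Int -> List c) ~ (a -> (a -> Int))  [subst: {b:=Int} | 0 pending]
  -> decompose arrow: push Int~a, List c~(a -> Int)
step 3: unify Int ~ a  [subst: {b:=Int} | 1 pending]
  bind a := Int
step 4: unify List c ~ (Int -> Int)  [subst: {b:=Int, a:=Int} | 0 pending]
  clash: List c vs (Int -> Int)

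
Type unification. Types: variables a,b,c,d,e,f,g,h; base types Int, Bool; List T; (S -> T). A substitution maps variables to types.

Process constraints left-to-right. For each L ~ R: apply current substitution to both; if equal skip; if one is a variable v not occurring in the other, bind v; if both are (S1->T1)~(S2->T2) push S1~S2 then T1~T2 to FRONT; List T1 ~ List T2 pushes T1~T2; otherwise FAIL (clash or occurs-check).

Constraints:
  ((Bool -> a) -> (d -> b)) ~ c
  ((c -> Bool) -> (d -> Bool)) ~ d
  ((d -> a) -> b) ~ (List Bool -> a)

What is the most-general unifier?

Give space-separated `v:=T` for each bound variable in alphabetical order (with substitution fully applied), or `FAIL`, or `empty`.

Answer: FAIL

Derivation:
step 1: unify ((Bool -> a) -> (d -> b)) ~ c  [subst: {-} | 2 pending]
  bind c := ((Bool -> a) -> (d -> b))
step 2: unify ((((Bool -> a) -> (d -> b)) -> Bool) -> (d -> Bool)) ~ d  [subst: {c:=((Bool -> a) -> (d -> b))} | 1 pending]
  occurs-check fail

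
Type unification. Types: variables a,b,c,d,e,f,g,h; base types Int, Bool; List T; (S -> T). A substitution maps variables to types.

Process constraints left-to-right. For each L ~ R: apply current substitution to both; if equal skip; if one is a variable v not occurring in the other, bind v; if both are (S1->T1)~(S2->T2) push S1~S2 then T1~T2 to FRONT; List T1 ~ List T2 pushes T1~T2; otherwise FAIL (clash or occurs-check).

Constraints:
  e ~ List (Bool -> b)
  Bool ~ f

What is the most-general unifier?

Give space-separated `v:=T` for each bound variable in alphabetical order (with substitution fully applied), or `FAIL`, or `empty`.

Answer: e:=List (Bool -> b) f:=Bool

Derivation:
step 1: unify e ~ List (Bool -> b)  [subst: {-} | 1 pending]
  bind e := List (Bool -> b)
step 2: unify Bool ~ f  [subst: {e:=List (Bool -> b)} | 0 pending]
  bind f := Bool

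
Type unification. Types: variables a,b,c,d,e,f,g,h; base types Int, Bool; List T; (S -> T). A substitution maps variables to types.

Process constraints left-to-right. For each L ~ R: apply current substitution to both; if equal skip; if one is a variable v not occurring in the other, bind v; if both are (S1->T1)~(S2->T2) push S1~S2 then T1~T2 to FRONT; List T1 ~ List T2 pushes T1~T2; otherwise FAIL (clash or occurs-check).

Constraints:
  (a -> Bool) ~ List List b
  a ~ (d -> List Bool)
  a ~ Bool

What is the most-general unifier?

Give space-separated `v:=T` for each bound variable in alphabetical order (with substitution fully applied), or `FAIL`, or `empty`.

step 1: unify (a -> Bool) ~ List List b  [subst: {-} | 2 pending]
  clash: (a -> Bool) vs List List b

Answer: FAIL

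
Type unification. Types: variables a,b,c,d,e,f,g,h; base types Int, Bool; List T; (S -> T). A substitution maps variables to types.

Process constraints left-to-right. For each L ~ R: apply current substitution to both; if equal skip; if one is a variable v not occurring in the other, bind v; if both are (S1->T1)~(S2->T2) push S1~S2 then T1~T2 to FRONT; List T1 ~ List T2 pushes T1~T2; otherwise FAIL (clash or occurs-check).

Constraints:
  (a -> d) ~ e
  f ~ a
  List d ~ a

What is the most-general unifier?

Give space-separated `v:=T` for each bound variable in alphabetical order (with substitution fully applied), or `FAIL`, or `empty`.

Answer: a:=List d e:=(List d -> d) f:=List d

Derivation:
step 1: unify (a -> d) ~ e  [subst: {-} | 2 pending]
  bind e := (a -> d)
step 2: unify f ~ a  [subst: {e:=(a -> d)} | 1 pending]
  bind f := a
step 3: unify List d ~ a  [subst: {e:=(a -> d), f:=a} | 0 pending]
  bind a := List d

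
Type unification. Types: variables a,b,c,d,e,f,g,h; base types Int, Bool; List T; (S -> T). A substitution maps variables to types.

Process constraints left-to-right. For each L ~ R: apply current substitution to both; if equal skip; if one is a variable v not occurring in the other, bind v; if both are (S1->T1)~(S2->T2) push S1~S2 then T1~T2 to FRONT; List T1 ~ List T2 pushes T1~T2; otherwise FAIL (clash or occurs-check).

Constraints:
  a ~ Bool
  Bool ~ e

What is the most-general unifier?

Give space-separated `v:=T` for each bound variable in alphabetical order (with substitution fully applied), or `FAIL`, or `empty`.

Answer: a:=Bool e:=Bool

Derivation:
step 1: unify a ~ Bool  [subst: {-} | 1 pending]
  bind a := Bool
step 2: unify Bool ~ e  [subst: {a:=Bool} | 0 pending]
  bind e := Bool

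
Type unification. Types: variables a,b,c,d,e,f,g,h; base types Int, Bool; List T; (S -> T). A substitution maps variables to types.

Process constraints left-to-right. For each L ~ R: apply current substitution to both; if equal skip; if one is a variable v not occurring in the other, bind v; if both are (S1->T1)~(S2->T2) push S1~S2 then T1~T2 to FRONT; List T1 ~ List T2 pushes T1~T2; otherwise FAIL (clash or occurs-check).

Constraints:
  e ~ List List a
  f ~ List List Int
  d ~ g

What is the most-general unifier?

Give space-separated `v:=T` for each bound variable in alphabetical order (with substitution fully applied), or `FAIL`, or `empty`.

Answer: d:=g e:=List List a f:=List List Int

Derivation:
step 1: unify e ~ List List a  [subst: {-} | 2 pending]
  bind e := List List a
step 2: unify f ~ List List Int  [subst: {e:=List List a} | 1 pending]
  bind f := List List Int
step 3: unify d ~ g  [subst: {e:=List List a, f:=List List Int} | 0 pending]
  bind d := g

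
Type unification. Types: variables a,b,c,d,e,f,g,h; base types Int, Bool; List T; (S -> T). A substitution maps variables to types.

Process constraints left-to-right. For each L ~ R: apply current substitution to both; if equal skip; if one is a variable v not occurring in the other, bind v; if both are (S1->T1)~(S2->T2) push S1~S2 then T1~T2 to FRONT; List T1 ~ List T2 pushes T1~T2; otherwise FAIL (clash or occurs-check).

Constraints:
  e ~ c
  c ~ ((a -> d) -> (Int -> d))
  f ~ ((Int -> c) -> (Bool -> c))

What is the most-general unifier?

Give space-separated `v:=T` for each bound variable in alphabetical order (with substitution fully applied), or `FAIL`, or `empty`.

Answer: c:=((a -> d) -> (Int -> d)) e:=((a -> d) -> (Int -> d)) f:=((Int -> ((a -> d) -> (Int -> d))) -> (Bool -> ((a -> d) -> (Int -> d))))

Derivation:
step 1: unify e ~ c  [subst: {-} | 2 pending]
  bind e := c
step 2: unify c ~ ((a -> d) -> (Int -> d))  [subst: {e:=c} | 1 pending]
  bind c := ((a -> d) -> (Int -> d))
step 3: unify f ~ ((Int -> ((a -> d) -> (Int -> d))) -> (Bool -> ((a -> d) -> (Int -> d))))  [subst: {e:=c, c:=((a -> d) -> (Int -> d))} | 0 pending]
  bind f := ((Int -> ((a -> d) -> (Int -> d))) -> (Bool -> ((a -> d) -> (Int -> d))))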